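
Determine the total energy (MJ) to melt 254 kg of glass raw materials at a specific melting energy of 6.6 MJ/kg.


Total energy = mass * specific energy
  E = 254 * 6.6 = 1676.4 MJ

1676.4 MJ


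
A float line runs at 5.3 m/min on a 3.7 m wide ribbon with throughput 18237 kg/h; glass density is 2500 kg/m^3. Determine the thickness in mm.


Ribbon cross-section from mass balance:
  Volume rate = throughput / density = 18237 / 2500 = 7.2948 m^3/h
  thickness = volume rate / (speed * 60 * width), i.e.
  thickness = throughput / (60 * speed * width * density) * 1000
  thickness = 18237 / (60 * 5.3 * 3.7 * 2500) * 1000 = 6.2 mm

6.2 mm


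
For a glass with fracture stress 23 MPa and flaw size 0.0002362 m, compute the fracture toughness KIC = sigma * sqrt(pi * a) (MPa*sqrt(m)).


Fracture toughness: KIC = sigma * sqrt(pi * a)
  pi * a = pi * 0.0002362 = 0.000742044
  sqrt(pi * a) = 0.02724
  KIC = 23 * 0.02724 = 0.627 MPa*sqrt(m)

0.627 MPa*sqrt(m)


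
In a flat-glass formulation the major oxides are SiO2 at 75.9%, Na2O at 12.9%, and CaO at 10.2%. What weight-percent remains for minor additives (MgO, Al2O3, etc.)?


Sum the three major oxides:
  SiO2 + Na2O + CaO = 75.9 + 12.9 + 10.2 = 99.0%
Subtract from 100%:
  Others = 100 - 99.0 = 1.0%

1.0%


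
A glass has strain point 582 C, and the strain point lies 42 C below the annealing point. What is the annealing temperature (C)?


T_anneal = T_strain + gap:
  T_anneal = 582 + 42 = 624 C

624 C


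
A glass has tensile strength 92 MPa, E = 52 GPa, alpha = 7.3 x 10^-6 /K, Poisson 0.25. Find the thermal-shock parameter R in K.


Thermal shock resistance: R = sigma * (1 - nu) / (E * alpha)
  Numerator = 92 * (1 - 0.25) = 69.0
  Denominator = 52 * 1000 * (7.3 x 10^-6) = 0.3796
  R = 69.0 / 0.3796 = 181.8 K

181.8 K


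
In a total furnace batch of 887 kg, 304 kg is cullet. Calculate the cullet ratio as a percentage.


Cullet ratio = (cullet mass / total batch mass) * 100
  Ratio = 304 / 887 * 100 = 34.27%

34.27%


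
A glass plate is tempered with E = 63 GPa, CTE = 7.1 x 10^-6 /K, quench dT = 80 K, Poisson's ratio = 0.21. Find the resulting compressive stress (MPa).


Tempering stress: sigma = E * alpha * dT / (1 - nu)
  E (MPa) = 63 * 1000 = 63000
  Numerator = 63000 * (7.1 x 10^-6) * 80 = 35.784
  Denominator = 1 - 0.21 = 0.79
  sigma = 35.784 / 0.79 = 45.3 MPa

45.3 MPa


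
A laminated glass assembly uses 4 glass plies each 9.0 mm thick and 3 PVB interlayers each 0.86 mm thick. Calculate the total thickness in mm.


Total thickness = glass contribution + PVB contribution
  Glass: 4 * 9.0 = 36.0 mm
  PVB: 3 * 0.86 = 2.58 mm
  Total = 36.0 + 2.58 = 38.58 mm

38.58 mm


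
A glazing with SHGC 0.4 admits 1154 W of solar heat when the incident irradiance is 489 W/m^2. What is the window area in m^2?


Rearrange Q = Area * SHGC * Irradiance:
  Area = Q / (SHGC * Irradiance)
  Area = 1154 / (0.4 * 489) = 5.9 m^2

5.9 m^2


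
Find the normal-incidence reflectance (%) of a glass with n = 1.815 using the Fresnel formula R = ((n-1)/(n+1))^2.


Fresnel reflectance at normal incidence:
  R = ((n - 1)/(n + 1))^2
  (n - 1)/(n + 1) = (1.815 - 1)/(1.815 + 1) = 0.28952
  R = 0.28952^2 = 0.0838218
  R(%) = 0.0838218 * 100 = 8.382%

8.382%


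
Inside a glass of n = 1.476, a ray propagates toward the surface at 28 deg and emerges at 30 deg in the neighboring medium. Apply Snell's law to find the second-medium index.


Apply Snell's law: n1 * sin(theta1) = n2 * sin(theta2)
  n2 = n1 * sin(theta1) / sin(theta2)
  sin(28) = 0.469472
  sin(30) = 0.5
  n2 = 1.476 * 0.469472 / 0.5 = 1.3859

1.3859


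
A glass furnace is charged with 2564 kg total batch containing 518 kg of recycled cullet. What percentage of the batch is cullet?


Cullet ratio = (cullet mass / total batch mass) * 100
  Ratio = 518 / 2564 * 100 = 20.2%

20.2%


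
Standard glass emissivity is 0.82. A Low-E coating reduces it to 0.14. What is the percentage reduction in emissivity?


Percentage reduction = (1 - coated/uncoated) * 100
  Ratio = 0.14 / 0.82 = 0.1707
  Reduction = (1 - 0.1707) * 100 = 82.9%

82.9%


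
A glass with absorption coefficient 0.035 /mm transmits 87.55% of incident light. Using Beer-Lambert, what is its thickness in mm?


Rearrange T = exp(-alpha * thickness):
  thickness = -ln(T) / alpha
  T = 87.55/100 = 0.8755
  ln(T) = -0.13296
  -ln(T) = 0.13296
  thickness = 0.13296 / 0.035 = 3.8 mm

3.8 mm


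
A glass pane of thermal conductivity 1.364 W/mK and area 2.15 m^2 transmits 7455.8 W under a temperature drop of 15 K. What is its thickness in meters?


Fourier's law: t = k * A * dT / Q
  t = 1.364 * 2.15 * 15 / 7455.8
  t = 43.989 / 7455.8 = 0.0059 m

0.0059 m


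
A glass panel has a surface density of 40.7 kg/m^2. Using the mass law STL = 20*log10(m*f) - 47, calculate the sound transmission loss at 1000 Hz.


Mass law: STL = 20 * log10(m * f) - 47
  m * f = 40.7 * 1000 = 40700
  log10(40700) = 4.60959
  STL = 20 * 4.60959 - 47 = 92.1918 - 47 = 45.2 dB

45.2 dB


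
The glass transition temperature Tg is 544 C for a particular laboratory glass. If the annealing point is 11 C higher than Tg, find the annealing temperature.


The annealing temperature is Tg plus the offset:
  T_anneal = 544 + 11 = 555 C

555 C


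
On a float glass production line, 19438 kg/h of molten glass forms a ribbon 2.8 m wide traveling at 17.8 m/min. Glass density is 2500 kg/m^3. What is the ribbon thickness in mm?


Ribbon cross-section from mass balance:
  Volume rate = throughput / density = 19438 / 2500 = 7.7752 m^3/h
  thickness = volume rate / (speed * 60 * width), i.e.
  thickness = throughput / (60 * speed * width * density) * 1000
  thickness = 19438 / (60 * 17.8 * 2.8 * 2500) * 1000 = 2.6 mm

2.6 mm


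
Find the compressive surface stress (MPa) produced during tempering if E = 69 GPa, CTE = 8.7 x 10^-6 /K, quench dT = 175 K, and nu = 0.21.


Tempering stress: sigma = E * alpha * dT / (1 - nu)
  E (MPa) = 69 * 1000 = 69000
  Numerator = 69000 * (8.7 x 10^-6) * 175 = 105.0525
  Denominator = 1 - 0.21 = 0.79
  sigma = 105.0525 / 0.79 = 133.0 MPa

133.0 MPa


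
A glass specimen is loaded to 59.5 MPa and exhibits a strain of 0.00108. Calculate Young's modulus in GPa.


Young's modulus: E = stress / strain
  E = 59.5 MPa / 0.00108 = 55092.59 MPa
Convert to GPa: 55092.59 / 1000 = 55.09 GPa

55.09 GPa


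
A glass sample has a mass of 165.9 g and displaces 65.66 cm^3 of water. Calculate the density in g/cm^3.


Use the definition of density:
  rho = mass / volume
  rho = 165.9 / 65.66 = 2.527 g/cm^3

2.527 g/cm^3


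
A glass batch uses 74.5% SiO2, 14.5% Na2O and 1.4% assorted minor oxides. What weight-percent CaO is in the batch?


Pieces sum to 100%:
  CaO = 100 - (SiO2 + Na2O + others)
  CaO = 100 - (74.5 + 14.5 + 1.4) = 9.6%

9.6%


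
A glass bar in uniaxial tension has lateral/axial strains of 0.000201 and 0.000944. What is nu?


Poisson's ratio: nu = lateral strain / axial strain
  nu = 0.000201 / 0.000944 = 0.2129

0.2129


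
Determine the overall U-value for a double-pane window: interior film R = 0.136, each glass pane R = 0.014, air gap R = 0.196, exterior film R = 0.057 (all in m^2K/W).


Total thermal resistance (series):
  R_total = R_in + R_glass + R_air + R_glass + R_out
  R_total = 0.136 + 0.014 + 0.196 + 0.014 + 0.057 = 0.417 m^2K/W
U-value = 1 / R_total = 1 / 0.417 = 2.398 W/m^2K

2.398 W/m^2K


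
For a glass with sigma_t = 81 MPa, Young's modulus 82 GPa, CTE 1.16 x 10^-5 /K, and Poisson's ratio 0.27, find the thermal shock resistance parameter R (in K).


Thermal shock resistance: R = sigma * (1 - nu) / (E * alpha)
  Numerator = 81 * (1 - 0.27) = 59.13
  Denominator = 82 * 1000 * (1.16 x 10^-5) = 0.9512
  R = 59.13 / 0.9512 = 62.2 K

62.2 K


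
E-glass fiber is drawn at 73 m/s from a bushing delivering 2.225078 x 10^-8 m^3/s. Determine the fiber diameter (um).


Cross-sectional area from continuity:
  A = Q / v = 2.225078 x 10^-8 / 73 = 3.048052 x 10^-10 m^2
Diameter from circular cross-section:
  d = sqrt(4A / pi) * 10^6 (m -> um)
  d = sqrt(4 * 3.048052 x 10^-10 / pi) * 10^6 = 19.7 um

19.7 um


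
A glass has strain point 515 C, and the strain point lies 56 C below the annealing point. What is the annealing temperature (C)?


T_anneal = T_strain + gap:
  T_anneal = 515 + 56 = 571 C

571 C


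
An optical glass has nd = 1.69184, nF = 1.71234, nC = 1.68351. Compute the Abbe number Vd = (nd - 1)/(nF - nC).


Abbe number formula: Vd = (nd - 1) / (nF - nC)
  nd - 1 = 1.69184 - 1 = 0.69184
  nF - nC = 1.71234 - 1.68351 = 0.02883
  Vd = 0.69184 / 0.02883 = 24.0

24.0


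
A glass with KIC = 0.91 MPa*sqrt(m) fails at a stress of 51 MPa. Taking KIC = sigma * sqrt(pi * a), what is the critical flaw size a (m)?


Rearrange KIC = sigma * sqrt(pi * a):
  sqrt(pi * a) = KIC / sigma
  sqrt(pi * a) = 0.91 / 51 = 0.017843
  a = (KIC / sigma)^2 / pi
  a = 0.017843^2 / pi = 0.0001013 m

0.0001013 m


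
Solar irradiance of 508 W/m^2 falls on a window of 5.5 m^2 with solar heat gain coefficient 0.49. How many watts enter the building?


Solar heat gain: Q = Area * SHGC * Irradiance
  Q = 5.5 * 0.49 * 508 = 1369.1 W

1369.1 W


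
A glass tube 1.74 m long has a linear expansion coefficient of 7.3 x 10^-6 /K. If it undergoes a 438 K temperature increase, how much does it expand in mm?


Thermal expansion formula: dL = alpha * L0 * dT
  dL = (7.3 x 10^-6) * 1.74 * 438 = 0.00556348 m
Convert to mm: 0.00556348 * 1000 = 5.5635 mm

5.5635 mm


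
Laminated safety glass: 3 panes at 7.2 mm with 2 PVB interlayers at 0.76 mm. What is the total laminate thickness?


Total thickness = glass contribution + PVB contribution
  Glass: 3 * 7.2 = 21.6 mm
  PVB: 2 * 0.76 = 1.52 mm
  Total = 21.6 + 1.52 = 23.12 mm

23.12 mm


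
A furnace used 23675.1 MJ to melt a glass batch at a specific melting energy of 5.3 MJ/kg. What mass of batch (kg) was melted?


Rearrange E = m * s for m:
  m = E / s
  m = 23675.1 / 5.3 = 4467.0 kg

4467.0 kg


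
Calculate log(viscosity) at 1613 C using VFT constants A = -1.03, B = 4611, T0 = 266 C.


VFT equation: log(eta) = A + B / (T - T0)
  T - T0 = 1613 - 266 = 1347
  B / (T - T0) = 4611 / 1347 = 3.423
  log(eta) = -1.03 + 3.423 = 2.393

2.393


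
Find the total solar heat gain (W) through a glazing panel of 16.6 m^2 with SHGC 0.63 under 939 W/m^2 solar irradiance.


Solar heat gain: Q = Area * SHGC * Irradiance
  Q = 16.6 * 0.63 * 939 = 9820.1 W

9820.1 W


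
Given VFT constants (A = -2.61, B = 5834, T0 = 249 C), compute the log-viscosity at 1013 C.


VFT equation: log(eta) = A + B / (T - T0)
  T - T0 = 1013 - 249 = 764
  B / (T - T0) = 5834 / 764 = 7.636
  log(eta) = -2.61 + 7.636 = 5.026

5.026


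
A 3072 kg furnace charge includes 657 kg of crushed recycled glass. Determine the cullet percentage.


Cullet ratio = (cullet mass / total batch mass) * 100
  Ratio = 657 / 3072 * 100 = 21.39%

21.39%


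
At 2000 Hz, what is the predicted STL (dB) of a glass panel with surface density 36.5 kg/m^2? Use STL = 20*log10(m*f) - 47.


Mass law: STL = 20 * log10(m * f) - 47
  m * f = 36.5 * 2000 = 73000
  log10(73000) = 4.86332
  STL = 20 * 4.86332 - 47 = 97.2664 - 47 = 50.3 dB

50.3 dB


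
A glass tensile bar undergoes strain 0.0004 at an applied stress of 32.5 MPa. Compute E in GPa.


Young's modulus: E = stress / strain
  E = 32.5 MPa / 0.0004 = 81250 MPa
Convert to GPa: 81250 / 1000 = 81.25 GPa

81.25 GPa


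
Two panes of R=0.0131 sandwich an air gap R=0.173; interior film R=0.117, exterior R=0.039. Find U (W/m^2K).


Total thermal resistance (series):
  R_total = R_in + R_glass + R_air + R_glass + R_out
  R_total = 0.117 + 0.0131 + 0.173 + 0.0131 + 0.039 = 0.3552 m^2K/W
U-value = 1 / R_total = 1 / 0.3552 = 2.815 W/m^2K

2.815 W/m^2K


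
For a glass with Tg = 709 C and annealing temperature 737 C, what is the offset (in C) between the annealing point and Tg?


Offset = T_anneal - Tg:
  offset = 737 - 709 = 28 C

28 C


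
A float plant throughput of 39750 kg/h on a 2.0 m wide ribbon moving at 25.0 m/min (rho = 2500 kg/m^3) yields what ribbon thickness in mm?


Ribbon cross-section from mass balance:
  Volume rate = throughput / density = 39750 / 2500 = 15.9 m^3/h
  thickness = volume rate / (speed * 60 * width), i.e.
  thickness = throughput / (60 * speed * width * density) * 1000
  thickness = 39750 / (60 * 25.0 * 2.0 * 2500) * 1000 = 5.3 mm

5.3 mm


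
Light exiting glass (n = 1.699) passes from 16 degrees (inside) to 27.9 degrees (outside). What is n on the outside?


Apply Snell's law: n1 * sin(theta1) = n2 * sin(theta2)
  n2 = n1 * sin(theta1) / sin(theta2)
  sin(16) = 0.275637
  sin(27.9) = 0.46793
  n2 = 1.699 * 0.275637 / 0.46793 = 1.0008

1.0008


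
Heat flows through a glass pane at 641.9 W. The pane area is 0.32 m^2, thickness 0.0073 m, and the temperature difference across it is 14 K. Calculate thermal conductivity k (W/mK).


Fourier's law rearranged: k = Q * t / (A * dT)
  Numerator = 641.9 * 0.0073 = 4.68587
  Denominator = 0.32 * 14 = 4.48
  k = 4.68587 / 4.48 = 1.046 W/mK

1.046 W/mK


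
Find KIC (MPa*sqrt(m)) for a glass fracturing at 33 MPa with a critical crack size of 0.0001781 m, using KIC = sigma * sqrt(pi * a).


Fracture toughness: KIC = sigma * sqrt(pi * a)
  pi * a = pi * 0.0001781 = 0.000559518
  sqrt(pi * a) = 0.023654
  KIC = 33 * 0.023654 = 0.781 MPa*sqrt(m)

0.781 MPa*sqrt(m)


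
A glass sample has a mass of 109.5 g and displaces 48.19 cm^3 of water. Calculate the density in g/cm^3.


Use the definition of density:
  rho = mass / volume
  rho = 109.5 / 48.19 = 2.272 g/cm^3

2.272 g/cm^3


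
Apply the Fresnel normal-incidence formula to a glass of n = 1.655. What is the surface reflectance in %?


Fresnel reflectance at normal incidence:
  R = ((n - 1)/(n + 1))^2
  (n - 1)/(n + 1) = (1.655 - 1)/(1.655 + 1) = 0.246704
  R = 0.246704^2 = 0.0608629
  R(%) = 0.0608629 * 100 = 6.086%

6.086%


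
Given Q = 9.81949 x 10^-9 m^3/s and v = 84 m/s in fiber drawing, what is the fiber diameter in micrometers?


Cross-sectional area from continuity:
  A = Q / v = 9.81949 x 10^-9 / 84 = 1.168987 x 10^-10 m^2
Diameter from circular cross-section:
  d = sqrt(4A / pi) * 10^6 (m -> um)
  d = sqrt(4 * 1.168987 x 10^-10 / pi) * 10^6 = 12.2 um

12.2 um


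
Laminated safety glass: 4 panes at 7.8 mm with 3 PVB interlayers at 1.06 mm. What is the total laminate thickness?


Total thickness = glass contribution + PVB contribution
  Glass: 4 * 7.8 = 31.2 mm
  PVB: 3 * 1.06 = 3.18 mm
  Total = 31.2 + 3.18 = 34.38 mm

34.38 mm


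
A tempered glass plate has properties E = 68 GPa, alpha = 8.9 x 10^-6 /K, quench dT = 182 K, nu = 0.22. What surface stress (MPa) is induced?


Tempering stress: sigma = E * alpha * dT / (1 - nu)
  E (MPa) = 68 * 1000 = 68000
  Numerator = 68000 * (8.9 x 10^-6) * 182 = 110.1464
  Denominator = 1 - 0.22 = 0.78
  sigma = 110.1464 / 0.78 = 141.2 MPa

141.2 MPa


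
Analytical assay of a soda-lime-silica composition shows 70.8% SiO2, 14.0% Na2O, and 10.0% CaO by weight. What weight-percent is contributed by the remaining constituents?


Sum the three major oxides:
  SiO2 + Na2O + CaO = 70.8 + 14.0 + 10.0 = 94.8%
Subtract from 100%:
  Others = 100 - 94.8 = 5.2%

5.2%


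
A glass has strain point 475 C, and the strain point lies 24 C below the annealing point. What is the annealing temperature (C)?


T_anneal = T_strain + gap:
  T_anneal = 475 + 24 = 499 C

499 C


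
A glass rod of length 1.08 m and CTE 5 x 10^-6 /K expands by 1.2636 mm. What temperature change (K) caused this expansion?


Rearrange dL = alpha * L0 * dT for dT:
  dT = dL / (alpha * L0)
  dL (m) = 1.2636 / 1000 = 0.0012636
  dT = 0.0012636 / ((5 x 10^-6) * 1.08) = 234.0 K

234.0 K


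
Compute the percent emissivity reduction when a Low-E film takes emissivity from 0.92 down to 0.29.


Percentage reduction = (1 - coated/uncoated) * 100
  Ratio = 0.29 / 0.92 = 0.3152
  Reduction = (1 - 0.3152) * 100 = 68.5%

68.5%


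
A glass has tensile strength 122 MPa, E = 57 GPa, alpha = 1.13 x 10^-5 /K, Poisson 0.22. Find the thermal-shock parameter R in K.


Thermal shock resistance: R = sigma * (1 - nu) / (E * alpha)
  Numerator = 122 * (1 - 0.22) = 95.16
  Denominator = 57 * 1000 * (1.13 x 10^-5) = 0.6441
  R = 95.16 / 0.6441 = 147.7 K

147.7 K


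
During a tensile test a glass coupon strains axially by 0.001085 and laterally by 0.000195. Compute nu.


Poisson's ratio: nu = lateral strain / axial strain
  nu = 0.000195 / 0.001085 = 0.1797

0.1797


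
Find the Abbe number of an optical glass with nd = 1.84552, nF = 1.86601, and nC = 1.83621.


Abbe number formula: Vd = (nd - 1) / (nF - nC)
  nd - 1 = 1.84552 - 1 = 0.84552
  nF - nC = 1.86601 - 1.83621 = 0.0298
  Vd = 0.84552 / 0.0298 = 28.37

28.37


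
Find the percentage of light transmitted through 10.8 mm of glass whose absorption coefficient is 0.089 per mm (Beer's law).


Beer-Lambert law: T = exp(-alpha * thickness)
  exponent = -0.089 * 10.8 = -0.9612
  T = exp(-0.9612) = 0.3824
  Percentage = 0.3824 * 100 = 38.24%

38.24%


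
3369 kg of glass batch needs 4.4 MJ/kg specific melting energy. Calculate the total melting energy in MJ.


Total energy = mass * specific energy
  E = 3369 * 4.4 = 14823.6 MJ

14823.6 MJ


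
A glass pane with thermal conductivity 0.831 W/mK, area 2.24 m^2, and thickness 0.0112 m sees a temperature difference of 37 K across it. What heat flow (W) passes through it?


Fourier's law: Q = k * A * dT / t
  Q = 0.831 * 2.24 * 37 / 0.0112
  Q = 68.87328 / 0.0112 = 6149.4 W

6149.4 W


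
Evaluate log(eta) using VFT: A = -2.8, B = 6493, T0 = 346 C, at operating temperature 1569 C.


VFT equation: log(eta) = A + B / (T - T0)
  T - T0 = 1569 - 346 = 1223
  B / (T - T0) = 6493 / 1223 = 5.309
  log(eta) = -2.8 + 5.309 = 2.509

2.509


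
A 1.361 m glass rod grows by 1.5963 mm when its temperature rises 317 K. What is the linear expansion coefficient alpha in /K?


Rearrange dL = alpha * L0 * dT for alpha:
  alpha = dL / (L0 * dT)
  alpha = (1.5963 / 1000) / (1.361 * 317) = 0.0000037 /K = 3.7 x 10^-6 /K

3.7 x 10^-6 /K


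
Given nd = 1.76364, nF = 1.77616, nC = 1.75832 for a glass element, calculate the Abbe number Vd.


Abbe number formula: Vd = (nd - 1) / (nF - nC)
  nd - 1 = 1.76364 - 1 = 0.76364
  nF - nC = 1.77616 - 1.75832 = 0.01784
  Vd = 0.76364 / 0.01784 = 42.8

42.8


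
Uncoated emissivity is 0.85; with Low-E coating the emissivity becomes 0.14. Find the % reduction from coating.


Percentage reduction = (1 - coated/uncoated) * 100
  Ratio = 0.14 / 0.85 = 0.1647
  Reduction = (1 - 0.1647) * 100 = 83.5%

83.5%


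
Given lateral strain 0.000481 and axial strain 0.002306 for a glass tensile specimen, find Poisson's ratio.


Poisson's ratio: nu = lateral strain / axial strain
  nu = 0.000481 / 0.002306 = 0.2086

0.2086


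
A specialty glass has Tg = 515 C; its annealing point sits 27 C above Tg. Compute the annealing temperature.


The annealing temperature is Tg plus the offset:
  T_anneal = 515 + 27 = 542 C

542 C


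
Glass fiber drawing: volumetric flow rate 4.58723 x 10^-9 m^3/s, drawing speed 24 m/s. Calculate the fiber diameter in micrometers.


Cross-sectional area from continuity:
  A = Q / v = 4.58723 x 10^-9 / 24 = 1.911346 x 10^-10 m^2
Diameter from circular cross-section:
  d = sqrt(4A / pi) * 10^6 (m -> um)
  d = sqrt(4 * 1.911346 x 10^-10 / pi) * 10^6 = 15.6 um

15.6 um


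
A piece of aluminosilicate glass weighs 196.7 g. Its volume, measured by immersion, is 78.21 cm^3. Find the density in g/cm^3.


Use the definition of density:
  rho = mass / volume
  rho = 196.7 / 78.21 = 2.515 g/cm^3

2.515 g/cm^3


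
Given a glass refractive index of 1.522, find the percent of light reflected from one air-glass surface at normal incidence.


Fresnel reflectance at normal incidence:
  R = ((n - 1)/(n + 1))^2
  (n - 1)/(n + 1) = (1.522 - 1)/(1.522 + 1) = 0.206979
  R = 0.206979^2 = 0.0428403
  R(%) = 0.0428403 * 100 = 4.284%

4.284%


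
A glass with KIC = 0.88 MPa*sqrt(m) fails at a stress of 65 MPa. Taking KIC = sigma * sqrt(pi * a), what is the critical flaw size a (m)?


Rearrange KIC = sigma * sqrt(pi * a):
  sqrt(pi * a) = KIC / sigma
  sqrt(pi * a) = 0.88 / 65 = 0.013538
  a = (KIC / sigma)^2 / pi
  a = 0.013538^2 / pi = 0.0000583 m

0.0000583 m


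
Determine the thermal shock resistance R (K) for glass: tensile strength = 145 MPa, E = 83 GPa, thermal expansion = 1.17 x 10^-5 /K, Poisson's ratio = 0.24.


Thermal shock resistance: R = sigma * (1 - nu) / (E * alpha)
  Numerator = 145 * (1 - 0.24) = 110.2
  Denominator = 83 * 1000 * (1.17 x 10^-5) = 0.9711
  R = 110.2 / 0.9711 = 113.5 K

113.5 K


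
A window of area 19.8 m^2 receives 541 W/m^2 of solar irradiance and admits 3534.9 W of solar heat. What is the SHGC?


Rearrange Q = Area * SHGC * Irradiance:
  SHGC = Q / (Area * Irradiance)
  SHGC = 3534.9 / (19.8 * 541) = 0.33

0.33


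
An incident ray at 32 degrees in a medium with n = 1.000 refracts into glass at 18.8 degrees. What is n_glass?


Apply Snell's law: n1 * sin(theta1) = n2 * sin(theta2)
  n2 = n1 * sin(theta1) / sin(theta2)
  sin(32) = 0.529919
  sin(18.8) = 0.322266
  n2 = 1.000 * 0.529919 / 0.322266 = 1.6444

1.6444


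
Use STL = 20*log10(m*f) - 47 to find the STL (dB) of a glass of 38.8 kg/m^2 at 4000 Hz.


Mass law: STL = 20 * log10(m * f) - 47
  m * f = 38.8 * 4000 = 155200
  log10(155200) = 5.19089
  STL = 20 * 5.19089 - 47 = 103.8178 - 47 = 56.8 dB

56.8 dB


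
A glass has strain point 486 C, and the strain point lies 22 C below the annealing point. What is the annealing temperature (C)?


T_anneal = T_strain + gap:
  T_anneal = 486 + 22 = 508 C

508 C


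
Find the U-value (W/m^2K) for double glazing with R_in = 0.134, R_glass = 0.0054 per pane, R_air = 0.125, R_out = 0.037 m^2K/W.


Total thermal resistance (series):
  R_total = R_in + R_glass + R_air + R_glass + R_out
  R_total = 0.134 + 0.0054 + 0.125 + 0.0054 + 0.037 = 0.3068 m^2K/W
U-value = 1 / R_total = 1 / 0.3068 = 3.259 W/m^2K

3.259 W/m^2K


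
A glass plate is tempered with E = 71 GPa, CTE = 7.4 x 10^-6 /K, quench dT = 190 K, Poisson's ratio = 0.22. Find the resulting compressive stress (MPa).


Tempering stress: sigma = E * alpha * dT / (1 - nu)
  E (MPa) = 71 * 1000 = 71000
  Numerator = 71000 * (7.4 x 10^-6) * 190 = 99.826
  Denominator = 1 - 0.22 = 0.78
  sigma = 99.826 / 0.78 = 128.0 MPa

128.0 MPa


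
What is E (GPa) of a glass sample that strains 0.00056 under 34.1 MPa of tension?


Young's modulus: E = stress / strain
  E = 34.1 MPa / 0.00056 = 60892.86 MPa
Convert to GPa: 60892.86 / 1000 = 60.89 GPa

60.89 GPa


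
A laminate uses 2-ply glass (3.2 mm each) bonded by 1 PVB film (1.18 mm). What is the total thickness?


Total thickness = glass contribution + PVB contribution
  Glass: 2 * 3.2 = 6.4 mm
  PVB: 1 * 1.18 = 1.18 mm
  Total = 6.4 + 1.18 = 7.58 mm

7.58 mm


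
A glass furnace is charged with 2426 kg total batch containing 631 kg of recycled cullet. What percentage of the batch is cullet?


Cullet ratio = (cullet mass / total batch mass) * 100
  Ratio = 631 / 2426 * 100 = 26.01%

26.01%


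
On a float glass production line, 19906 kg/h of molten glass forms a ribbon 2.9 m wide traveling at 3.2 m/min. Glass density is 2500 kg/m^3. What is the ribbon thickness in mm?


Ribbon cross-section from mass balance:
  Volume rate = throughput / density = 19906 / 2500 = 7.9624 m^3/h
  thickness = volume rate / (speed * 60 * width), i.e.
  thickness = throughput / (60 * speed * width * density) * 1000
  thickness = 19906 / (60 * 3.2 * 2.9 * 2500) * 1000 = 14.3 mm

14.3 mm


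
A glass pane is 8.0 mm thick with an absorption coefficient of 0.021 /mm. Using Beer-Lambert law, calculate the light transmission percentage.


Beer-Lambert law: T = exp(-alpha * thickness)
  exponent = -0.021 * 8.0 = -0.168
  T = exp(-0.168) = 0.8454
  Percentage = 0.8454 * 100 = 84.54%

84.54%


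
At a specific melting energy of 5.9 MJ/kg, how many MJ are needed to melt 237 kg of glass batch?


Total energy = mass * specific energy
  E = 237 * 5.9 = 1398.3 MJ

1398.3 MJ


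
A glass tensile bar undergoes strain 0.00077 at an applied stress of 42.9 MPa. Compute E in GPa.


Young's modulus: E = stress / strain
  E = 42.9 MPa / 0.00077 = 55714.29 MPa
Convert to GPa: 55714.29 / 1000 = 55.71 GPa

55.71 GPa


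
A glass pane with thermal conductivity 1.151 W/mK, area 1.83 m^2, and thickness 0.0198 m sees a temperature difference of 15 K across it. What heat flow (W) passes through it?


Fourier's law: Q = k * A * dT / t
  Q = 1.151 * 1.83 * 15 / 0.0198
  Q = 31.59495 / 0.0198 = 1595.7 W

1595.7 W


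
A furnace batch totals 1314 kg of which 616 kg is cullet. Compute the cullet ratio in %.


Cullet ratio = (cullet mass / total batch mass) * 100
  Ratio = 616 / 1314 * 100 = 46.88%

46.88%


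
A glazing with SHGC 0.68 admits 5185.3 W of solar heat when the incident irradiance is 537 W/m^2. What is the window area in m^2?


Rearrange Q = Area * SHGC * Irradiance:
  Area = Q / (SHGC * Irradiance)
  Area = 5185.3 / (0.68 * 537) = 14.2 m^2

14.2 m^2


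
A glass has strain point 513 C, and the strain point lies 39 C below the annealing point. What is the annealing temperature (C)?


T_anneal = T_strain + gap:
  T_anneal = 513 + 39 = 552 C

552 C


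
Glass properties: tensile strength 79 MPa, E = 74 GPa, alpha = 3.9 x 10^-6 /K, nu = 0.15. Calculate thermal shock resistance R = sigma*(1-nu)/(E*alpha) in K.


Thermal shock resistance: R = sigma * (1 - nu) / (E * alpha)
  Numerator = 79 * (1 - 0.15) = 67.15
  Denominator = 74 * 1000 * (3.9 x 10^-6) = 0.2886
  R = 67.15 / 0.2886 = 232.7 K

232.7 K


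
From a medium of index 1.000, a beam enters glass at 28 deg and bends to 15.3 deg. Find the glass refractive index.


Apply Snell's law: n1 * sin(theta1) = n2 * sin(theta2)
  n2 = n1 * sin(theta1) / sin(theta2)
  sin(28) = 0.469472
  sin(15.3) = 0.263873
  n2 = 1.000 * 0.469472 / 0.263873 = 1.7792

1.7792


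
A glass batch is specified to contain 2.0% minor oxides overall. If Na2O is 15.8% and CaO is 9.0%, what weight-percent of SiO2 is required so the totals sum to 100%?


Known pieces sum to 100%:
  SiO2 = 100 - (others + Na2O + CaO)
  SiO2 = 100 - (2.0 + 15.8 + 9.0) = 73.2%

73.2%


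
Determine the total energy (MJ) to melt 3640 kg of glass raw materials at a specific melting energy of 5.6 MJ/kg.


Total energy = mass * specific energy
  E = 3640 * 5.6 = 20384 MJ

20384 MJ


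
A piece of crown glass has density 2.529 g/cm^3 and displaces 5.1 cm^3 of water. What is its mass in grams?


Rearrange rho = m / V:
  m = rho * V
  m = 2.529 * 5.1 = 12.898 g

12.898 g


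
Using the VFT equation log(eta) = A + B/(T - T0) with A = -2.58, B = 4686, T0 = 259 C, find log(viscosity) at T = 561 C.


VFT equation: log(eta) = A + B / (T - T0)
  T - T0 = 561 - 259 = 302
  B / (T - T0) = 4686 / 302 = 15.517
  log(eta) = -2.58 + 15.517 = 12.937

12.937


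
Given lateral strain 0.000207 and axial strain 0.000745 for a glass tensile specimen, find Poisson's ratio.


Poisson's ratio: nu = lateral strain / axial strain
  nu = 0.000207 / 0.000745 = 0.2779

0.2779


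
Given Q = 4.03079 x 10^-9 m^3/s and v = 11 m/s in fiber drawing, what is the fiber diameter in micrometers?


Cross-sectional area from continuity:
  A = Q / v = 4.03079 x 10^-9 / 11 = 3.664355 x 10^-10 m^2
Diameter from circular cross-section:
  d = sqrt(4A / pi) * 10^6 (m -> um)
  d = sqrt(4 * 3.664355 x 10^-10 / pi) * 10^6 = 21.6 um

21.6 um


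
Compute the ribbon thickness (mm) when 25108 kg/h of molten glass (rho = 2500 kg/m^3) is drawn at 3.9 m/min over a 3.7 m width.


Ribbon cross-section from mass balance:
  Volume rate = throughput / density = 25108 / 2500 = 10.0432 m^3/h
  thickness = volume rate / (speed * 60 * width), i.e.
  thickness = throughput / (60 * speed * width * density) * 1000
  thickness = 25108 / (60 * 3.9 * 3.7 * 2500) * 1000 = 11.6 mm

11.6 mm


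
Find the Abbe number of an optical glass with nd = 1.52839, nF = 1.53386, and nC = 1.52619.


Abbe number formula: Vd = (nd - 1) / (nF - nC)
  nd - 1 = 1.52839 - 1 = 0.52839
  nF - nC = 1.53386 - 1.52619 = 0.00767
  Vd = 0.52839 / 0.00767 = 68.89

68.89


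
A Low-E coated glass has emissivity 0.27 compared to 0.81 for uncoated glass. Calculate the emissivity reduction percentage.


Percentage reduction = (1 - coated/uncoated) * 100
  Ratio = 0.27 / 0.81 = 0.3333
  Reduction = (1 - 0.3333) * 100 = 66.7%

66.7%


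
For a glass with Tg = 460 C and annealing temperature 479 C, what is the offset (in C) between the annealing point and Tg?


Offset = T_anneal - Tg:
  offset = 479 - 460 = 19 C

19 C


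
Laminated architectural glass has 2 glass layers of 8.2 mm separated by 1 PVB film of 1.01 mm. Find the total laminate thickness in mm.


Total thickness = glass contribution + PVB contribution
  Glass: 2 * 8.2 = 16.4 mm
  PVB: 1 * 1.01 = 1.01 mm
  Total = 16.4 + 1.01 = 17.41 mm

17.41 mm


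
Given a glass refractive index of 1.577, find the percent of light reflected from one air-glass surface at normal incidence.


Fresnel reflectance at normal incidence:
  R = ((n - 1)/(n + 1))^2
  (n - 1)/(n + 1) = (1.577 - 1)/(1.577 + 1) = 0.223904
  R = 0.223904^2 = 0.050133
  R(%) = 0.050133 * 100 = 5.013%

5.013%


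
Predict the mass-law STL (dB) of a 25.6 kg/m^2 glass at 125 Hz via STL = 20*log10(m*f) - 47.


Mass law: STL = 20 * log10(m * f) - 47
  m * f = 25.6 * 125 = 3200
  log10(3200) = 3.50515
  STL = 20 * 3.50515 - 47 = 70.103 - 47 = 23.1 dB

23.1 dB


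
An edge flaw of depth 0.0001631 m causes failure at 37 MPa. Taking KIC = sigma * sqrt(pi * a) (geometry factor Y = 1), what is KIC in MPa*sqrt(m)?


Fracture toughness: KIC = sigma * sqrt(pi * a)
  pi * a = pi * 0.0001631 = 0.000512394
  sqrt(pi * a) = 0.022636
  KIC = 37 * 0.022636 = 0.838 MPa*sqrt(m)

0.838 MPa*sqrt(m)


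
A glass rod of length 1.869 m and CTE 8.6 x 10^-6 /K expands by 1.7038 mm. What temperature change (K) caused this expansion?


Rearrange dL = alpha * L0 * dT for dT:
  dT = dL / (alpha * L0)
  dL (m) = 1.7038 / 1000 = 0.0017038
  dT = 0.0017038 / ((8.6 x 10^-6) * 1.869) = 106.0 K

106.0 K


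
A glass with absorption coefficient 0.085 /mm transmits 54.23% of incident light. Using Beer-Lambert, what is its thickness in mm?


Rearrange T = exp(-alpha * thickness):
  thickness = -ln(T) / alpha
  T = 54.23/100 = 0.5423
  ln(T) = -0.61194
  -ln(T) = 0.61194
  thickness = 0.61194 / 0.085 = 7.2 mm

7.2 mm


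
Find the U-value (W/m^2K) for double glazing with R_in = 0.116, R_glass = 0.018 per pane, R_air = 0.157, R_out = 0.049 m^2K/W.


Total thermal resistance (series):
  R_total = R_in + R_glass + R_air + R_glass + R_out
  R_total = 0.116 + 0.018 + 0.157 + 0.018 + 0.049 = 0.358 m^2K/W
U-value = 1 / R_total = 1 / 0.358 = 2.793 W/m^2K

2.793 W/m^2K


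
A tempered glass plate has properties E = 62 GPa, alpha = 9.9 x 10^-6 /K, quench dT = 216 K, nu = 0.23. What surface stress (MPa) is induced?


Tempering stress: sigma = E * alpha * dT / (1 - nu)
  E (MPa) = 62 * 1000 = 62000
  Numerator = 62000 * (9.9 x 10^-6) * 216 = 132.5808
  Denominator = 1 - 0.23 = 0.77
  sigma = 132.5808 / 0.77 = 172.2 MPa

172.2 MPa


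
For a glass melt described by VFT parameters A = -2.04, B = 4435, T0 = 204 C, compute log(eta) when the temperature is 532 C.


VFT equation: log(eta) = A + B / (T - T0)
  T - T0 = 532 - 204 = 328
  B / (T - T0) = 4435 / 328 = 13.521
  log(eta) = -2.04 + 13.521 = 11.481

11.481


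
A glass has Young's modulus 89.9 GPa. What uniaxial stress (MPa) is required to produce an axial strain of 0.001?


Rearrange E = sigma / epsilon:
  sigma = E * epsilon
  E (MPa) = 89.9 * 1000 = 89900
  sigma = 89900 * 0.001 = 89.9 MPa

89.9 MPa


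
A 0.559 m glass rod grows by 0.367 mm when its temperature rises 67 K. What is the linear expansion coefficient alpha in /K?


Rearrange dL = alpha * L0 * dT for alpha:
  alpha = dL / (L0 * dT)
  alpha = (0.367 / 1000) / (0.559 * 67) = 0.000009799 /K = 9.799 x 10^-6 /K

9.799 x 10^-6 /K


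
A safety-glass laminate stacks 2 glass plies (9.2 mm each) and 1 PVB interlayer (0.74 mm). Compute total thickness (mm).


Total thickness = glass contribution + PVB contribution
  Glass: 2 * 9.2 = 18.4 mm
  PVB: 1 * 0.74 = 0.74 mm
  Total = 18.4 + 0.74 = 19.14 mm

19.14 mm


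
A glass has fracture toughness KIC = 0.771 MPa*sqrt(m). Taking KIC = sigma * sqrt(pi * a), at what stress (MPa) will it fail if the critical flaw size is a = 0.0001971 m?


Rearrange KIC = sigma * sqrt(pi * a):
  sigma = KIC / sqrt(pi * a)
  sqrt(pi * 0.0001971) = 0.024884
  sigma = 0.771 / 0.024884 = 30.98 MPa

30.98 MPa


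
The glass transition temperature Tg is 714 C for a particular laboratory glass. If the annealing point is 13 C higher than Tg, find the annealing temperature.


The annealing temperature is Tg plus the offset:
  T_anneal = 714 + 13 = 727 C

727 C


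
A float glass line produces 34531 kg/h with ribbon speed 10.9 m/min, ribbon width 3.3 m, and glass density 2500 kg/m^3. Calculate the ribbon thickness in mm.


Ribbon cross-section from mass balance:
  Volume rate = throughput / density = 34531 / 2500 = 13.8124 m^3/h
  thickness = volume rate / (speed * 60 * width), i.e.
  thickness = throughput / (60 * speed * width * density) * 1000
  thickness = 34531 / (60 * 10.9 * 3.3 * 2500) * 1000 = 6.4 mm

6.4 mm


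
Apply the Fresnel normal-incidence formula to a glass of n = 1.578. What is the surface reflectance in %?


Fresnel reflectance at normal incidence:
  R = ((n - 1)/(n + 1))^2
  (n - 1)/(n + 1) = (1.578 - 1)/(1.578 + 1) = 0.224205
  R = 0.224205^2 = 0.0502679
  R(%) = 0.0502679 * 100 = 5.027%

5.027%


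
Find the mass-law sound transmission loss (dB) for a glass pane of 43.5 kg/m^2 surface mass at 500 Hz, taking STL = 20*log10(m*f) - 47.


Mass law: STL = 20 * log10(m * f) - 47
  m * f = 43.5 * 500 = 21750
  log10(21750) = 4.33746
  STL = 20 * 4.33746 - 47 = 86.7492 - 47 = 39.7 dB

39.7 dB


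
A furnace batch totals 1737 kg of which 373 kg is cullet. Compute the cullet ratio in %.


Cullet ratio = (cullet mass / total batch mass) * 100
  Ratio = 373 / 1737 * 100 = 21.47%

21.47%


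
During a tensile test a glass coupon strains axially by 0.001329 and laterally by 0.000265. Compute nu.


Poisson's ratio: nu = lateral strain / axial strain
  nu = 0.000265 / 0.001329 = 0.1994

0.1994


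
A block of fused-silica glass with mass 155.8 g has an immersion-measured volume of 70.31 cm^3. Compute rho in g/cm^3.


Use the definition of density:
  rho = mass / volume
  rho = 155.8 / 70.31 = 2.216 g/cm^3

2.216 g/cm^3


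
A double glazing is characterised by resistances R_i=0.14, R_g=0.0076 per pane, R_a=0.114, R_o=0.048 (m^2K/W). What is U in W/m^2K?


Total thermal resistance (series):
  R_total = R_in + R_glass + R_air + R_glass + R_out
  R_total = 0.14 + 0.0076 + 0.114 + 0.0076 + 0.048 = 0.3172 m^2K/W
U-value = 1 / R_total = 1 / 0.3172 = 3.153 W/m^2K

3.153 W/m^2K


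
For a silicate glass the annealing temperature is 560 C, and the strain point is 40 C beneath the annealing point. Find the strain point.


Strain point = annealing point - difference:
  T_strain = 560 - 40 = 520 C

520 C


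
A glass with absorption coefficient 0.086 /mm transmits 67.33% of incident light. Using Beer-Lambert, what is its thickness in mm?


Rearrange T = exp(-alpha * thickness):
  thickness = -ln(T) / alpha
  T = 67.33/100 = 0.6733
  ln(T) = -0.39556
  -ln(T) = 0.39556
  thickness = 0.39556 / 0.086 = 4.6 mm

4.6 mm


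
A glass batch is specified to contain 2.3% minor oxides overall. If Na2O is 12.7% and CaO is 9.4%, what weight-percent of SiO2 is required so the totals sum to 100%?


Known pieces sum to 100%:
  SiO2 = 100 - (others + Na2O + CaO)
  SiO2 = 100 - (2.3 + 12.7 + 9.4) = 75.6%

75.6%


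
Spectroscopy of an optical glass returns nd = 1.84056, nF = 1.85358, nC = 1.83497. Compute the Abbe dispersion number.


Abbe number formula: Vd = (nd - 1) / (nF - nC)
  nd - 1 = 1.84056 - 1 = 0.84056
  nF - nC = 1.85358 - 1.83497 = 0.01861
  Vd = 0.84056 / 0.01861 = 45.17

45.17


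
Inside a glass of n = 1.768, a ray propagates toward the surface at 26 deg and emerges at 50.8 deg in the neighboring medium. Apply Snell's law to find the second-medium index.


Apply Snell's law: n1 * sin(theta1) = n2 * sin(theta2)
  n2 = n1 * sin(theta1) / sin(theta2)
  sin(26) = 0.438371
  sin(50.8) = 0.774944
  n2 = 1.768 * 0.438371 / 0.774944 = 1.0001

1.0001


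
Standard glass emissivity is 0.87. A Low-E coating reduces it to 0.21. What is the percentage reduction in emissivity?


Percentage reduction = (1 - coated/uncoated) * 100
  Ratio = 0.21 / 0.87 = 0.2414
  Reduction = (1 - 0.2414) * 100 = 75.9%

75.9%


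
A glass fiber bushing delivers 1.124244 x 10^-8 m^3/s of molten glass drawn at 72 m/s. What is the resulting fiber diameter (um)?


Cross-sectional area from continuity:
  A = Q / v = 1.124244 x 10^-8 / 72 = 1.56145 x 10^-10 m^2
Diameter from circular cross-section:
  d = sqrt(4A / pi) * 10^6 (m -> um)
  d = sqrt(4 * 1.56145 x 10^-10 / pi) * 10^6 = 14.1 um

14.1 um


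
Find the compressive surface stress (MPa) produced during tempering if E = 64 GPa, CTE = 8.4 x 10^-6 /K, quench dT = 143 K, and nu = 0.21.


Tempering stress: sigma = E * alpha * dT / (1 - nu)
  E (MPa) = 64 * 1000 = 64000
  Numerator = 64000 * (8.4 x 10^-6) * 143 = 76.8768
  Denominator = 1 - 0.21 = 0.79
  sigma = 76.8768 / 0.79 = 97.3 MPa

97.3 MPa


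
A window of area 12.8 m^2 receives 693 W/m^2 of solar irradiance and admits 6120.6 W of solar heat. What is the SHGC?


Rearrange Q = Area * SHGC * Irradiance:
  SHGC = Q / (Area * Irradiance)
  SHGC = 6120.6 / (12.8 * 693) = 0.69

0.69


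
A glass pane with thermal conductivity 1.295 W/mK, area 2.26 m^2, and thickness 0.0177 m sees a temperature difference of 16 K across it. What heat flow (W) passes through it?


Fourier's law: Q = k * A * dT / t
  Q = 1.295 * 2.26 * 16 / 0.0177
  Q = 46.8272 / 0.0177 = 2645.6 W

2645.6 W


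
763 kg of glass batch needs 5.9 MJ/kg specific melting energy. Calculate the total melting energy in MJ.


Total energy = mass * specific energy
  E = 763 * 5.9 = 4501.7 MJ

4501.7 MJ


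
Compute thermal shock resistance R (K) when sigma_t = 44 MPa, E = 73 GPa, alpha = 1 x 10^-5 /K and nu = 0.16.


Thermal shock resistance: R = sigma * (1 - nu) / (E * alpha)
  Numerator = 44 * (1 - 0.16) = 36.96
  Denominator = 73 * 1000 * (1 x 10^-5) = 0.73
  R = 36.96 / 0.73 = 50.6 K

50.6 K


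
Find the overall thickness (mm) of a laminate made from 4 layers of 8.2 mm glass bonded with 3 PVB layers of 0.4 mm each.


Total thickness = glass contribution + PVB contribution
  Glass: 4 * 8.2 = 32.8 mm
  PVB: 3 * 0.4 = 1.2 mm
  Total = 32.8 + 1.2 = 34.0 mm

34.0 mm


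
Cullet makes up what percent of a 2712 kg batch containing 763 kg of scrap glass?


Cullet ratio = (cullet mass / total batch mass) * 100
  Ratio = 763 / 2712 * 100 = 28.13%

28.13%


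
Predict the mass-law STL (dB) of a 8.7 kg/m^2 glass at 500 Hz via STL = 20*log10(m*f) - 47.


Mass law: STL = 20 * log10(m * f) - 47
  m * f = 8.7 * 500 = 4350
  log10(4350) = 3.63849
  STL = 20 * 3.63849 - 47 = 72.7698 - 47 = 25.8 dB

25.8 dB


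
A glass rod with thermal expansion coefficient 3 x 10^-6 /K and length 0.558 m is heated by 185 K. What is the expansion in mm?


Thermal expansion formula: dL = alpha * L0 * dT
  dL = (3 x 10^-6) * 0.558 * 185 = 0.00030969 m
Convert to mm: 0.00030969 * 1000 = 0.3097 mm

0.3097 mm
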